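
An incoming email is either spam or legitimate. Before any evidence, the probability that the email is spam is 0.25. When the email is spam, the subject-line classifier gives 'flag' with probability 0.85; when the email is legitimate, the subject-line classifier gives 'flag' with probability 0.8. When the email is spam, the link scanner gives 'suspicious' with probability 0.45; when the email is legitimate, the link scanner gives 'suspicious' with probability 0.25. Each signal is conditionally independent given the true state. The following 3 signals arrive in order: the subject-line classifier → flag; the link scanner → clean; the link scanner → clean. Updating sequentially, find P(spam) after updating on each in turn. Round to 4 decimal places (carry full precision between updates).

0.1600

After the subject-line classifier='flag': P(spam) = 0.85·0.2500 / (0.85·0.2500 + 0.8·0.7500) ≈ 0.2615
After the link scanner='clean': P(spam) = 0.55·0.2615 / (0.55·0.2615 + 0.75·0.7385) ≈ 0.2062
After the link scanner='clean': P(spam) = 0.55·0.2062 / (0.55·0.2062 + 0.75·0.7938) ≈ 0.1600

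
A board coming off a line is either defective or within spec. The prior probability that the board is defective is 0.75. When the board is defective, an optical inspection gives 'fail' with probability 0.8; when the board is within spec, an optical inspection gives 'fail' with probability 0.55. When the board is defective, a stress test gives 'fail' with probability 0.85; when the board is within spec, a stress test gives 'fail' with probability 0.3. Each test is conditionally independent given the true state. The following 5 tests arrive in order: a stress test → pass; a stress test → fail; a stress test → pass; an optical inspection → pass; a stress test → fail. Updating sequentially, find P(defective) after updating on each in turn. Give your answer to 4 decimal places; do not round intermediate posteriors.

0.3295

Each posterior becomes the prior for the next update.
After a stress test='pass': P(defective) = 0.15·0.7500 / (0.15·0.7500 + 0.7·0.2500) ≈ 0.3913
After a stress test='fail': P(defective) = 0.85·0.3913 / (0.85·0.3913 + 0.3·0.6087) ≈ 0.6456
After a stress test='pass': P(defective) = 0.15·0.6456 / (0.15·0.6456 + 0.7·0.3544) ≈ 0.2807
After an optical inspection='pass': P(defective) = 0.2·0.2807 / (0.2·0.2807 + 0.45·0.7193) ≈ 0.1478
After a stress test='fail': P(defective) = 0.85·0.1478 / (0.85·0.1478 + 0.3·0.8522) ≈ 0.3295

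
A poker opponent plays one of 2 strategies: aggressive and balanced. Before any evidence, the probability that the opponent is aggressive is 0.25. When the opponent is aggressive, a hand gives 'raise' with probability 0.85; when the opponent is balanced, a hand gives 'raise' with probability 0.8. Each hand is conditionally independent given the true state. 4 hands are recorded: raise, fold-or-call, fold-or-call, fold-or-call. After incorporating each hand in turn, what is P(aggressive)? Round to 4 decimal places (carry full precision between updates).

0.1300

After 'raise': P(aggressive) = 0.85·0.2500 / (0.85·0.2500 + 0.8·0.7500) ≈ 0.2615
After 'fold-or-call': P(aggressive) = 0.15·0.2615 / (0.15·0.2615 + 0.2·0.7385) ≈ 0.2099
After 'fold-or-call': P(aggressive) = 0.15·0.2099 / (0.15·0.2099 + 0.2·0.7901) ≈ 0.1661
After 'fold-or-call': P(aggressive) = 0.15·0.1661 / (0.15·0.1661 + 0.2·0.8339) ≈ 0.1300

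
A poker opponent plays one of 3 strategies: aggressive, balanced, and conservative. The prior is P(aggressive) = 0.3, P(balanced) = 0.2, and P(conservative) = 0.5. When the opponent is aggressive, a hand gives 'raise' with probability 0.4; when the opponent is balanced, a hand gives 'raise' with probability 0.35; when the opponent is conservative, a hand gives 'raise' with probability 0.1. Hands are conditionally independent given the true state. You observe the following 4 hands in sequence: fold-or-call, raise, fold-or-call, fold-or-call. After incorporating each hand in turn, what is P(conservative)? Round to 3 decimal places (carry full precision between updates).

After 'fold-or-call': normaliser = 0.6·0.3000 + 0.65·0.2000 + 0.9·0.5000; P(aggressive) ≈ 0.2368, P(balanced) ≈ 0.1711, P(conservative) ≈ 0.5921
After 'raise': normaliser = 0.4·0.2368 + 0.35·0.1711 + 0.1·0.5921; P(aggressive) ≈ 0.4431, P(balanced) ≈ 0.2800, P(conservative) ≈ 0.2769
After 'fold-or-call': normaliser = 0.6·0.4431 + 0.65·0.2800 + 0.9·0.2769; P(aggressive) ≈ 0.3814, P(balanced) ≈ 0.2611, P(conservative) ≈ 0.3575
After 'fold-or-call': normaliser = 0.6·0.3814 + 0.65·0.2611 + 0.9·0.3575; P(aggressive) ≈ 0.3177, P(balanced) ≈ 0.2356, P(conservative) ≈ 0.4467

0.447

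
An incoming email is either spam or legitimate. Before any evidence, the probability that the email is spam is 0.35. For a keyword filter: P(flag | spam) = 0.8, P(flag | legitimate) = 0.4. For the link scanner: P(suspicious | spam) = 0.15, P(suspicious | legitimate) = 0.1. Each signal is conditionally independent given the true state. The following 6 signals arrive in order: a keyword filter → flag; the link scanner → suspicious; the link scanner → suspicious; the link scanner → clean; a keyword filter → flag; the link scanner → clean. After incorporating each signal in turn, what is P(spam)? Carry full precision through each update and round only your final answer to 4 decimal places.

0.8121

Apply Bayes' rule sequentially, carrying P(spam) forward.
After a keyword filter='flag': P(spam) = 0.8·0.3500 / (0.8·0.3500 + 0.4·0.6500) ≈ 0.5185
After the link scanner='suspicious': P(spam) = 0.15·0.5185 / (0.15·0.5185 + 0.1·0.4815) ≈ 0.6176
After the link scanner='suspicious': P(spam) = 0.15·0.6176 / (0.15·0.6176 + 0.1·0.3824) ≈ 0.7079
After the link scanner='clean': P(spam) = 0.85·0.7079 / (0.85·0.7079 + 0.9·0.2921) ≈ 0.6959
After a keyword filter='flag': P(spam) = 0.8·0.6959 / (0.8·0.6959 + 0.4·0.3041) ≈ 0.8207
After the link scanner='clean': P(spam) = 0.85·0.8207 / (0.85·0.8207 + 0.9·0.1793) ≈ 0.8121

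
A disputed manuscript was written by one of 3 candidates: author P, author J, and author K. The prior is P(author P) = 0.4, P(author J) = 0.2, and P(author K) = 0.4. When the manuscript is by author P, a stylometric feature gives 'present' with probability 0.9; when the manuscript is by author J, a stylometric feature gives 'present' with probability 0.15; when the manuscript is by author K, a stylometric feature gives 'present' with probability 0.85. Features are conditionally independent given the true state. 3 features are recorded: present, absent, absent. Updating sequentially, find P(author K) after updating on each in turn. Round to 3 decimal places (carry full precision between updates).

Each posterior becomes the prior for the next update.
After 'present': normaliser = 0.9·0.4000 + 0.15·0.2000 + 0.85·0.4000; P(author P) ≈ 0.4932, P(author J) ≈ 0.0411, P(author K) ≈ 0.4658
After 'absent': normaliser = 0.1·0.4932 + 0.85·0.0411 + 0.15·0.4658; P(author P) ≈ 0.3200, P(author J) ≈ 0.2267, P(author K) ≈ 0.4533
After 'absent': normaliser = 0.1·0.3200 + 0.85·0.2267 + 0.15·0.4533; P(author P) ≈ 0.1093, P(author J) ≈ 0.6583, P(author K) ≈ 0.2323

0.232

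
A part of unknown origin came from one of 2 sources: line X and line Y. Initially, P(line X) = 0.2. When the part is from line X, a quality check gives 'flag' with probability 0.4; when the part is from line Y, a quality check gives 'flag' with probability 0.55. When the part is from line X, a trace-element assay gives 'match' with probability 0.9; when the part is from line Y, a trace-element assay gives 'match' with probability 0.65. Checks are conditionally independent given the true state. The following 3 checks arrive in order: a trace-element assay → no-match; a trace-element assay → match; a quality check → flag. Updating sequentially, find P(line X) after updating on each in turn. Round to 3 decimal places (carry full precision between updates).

After a trace-element assay='no-match': P(line X) = 0.1·0.2000 / (0.1·0.2000 + 0.35·0.8000) ≈ 0.0667
After a trace-element assay='match': P(line X) = 0.9·0.0667 / (0.9·0.0667 + 0.65·0.9333) ≈ 0.0900
After a quality check='flag': P(line X) = 0.4·0.0900 / (0.4·0.0900 + 0.55·0.9100) ≈ 0.0671

0.067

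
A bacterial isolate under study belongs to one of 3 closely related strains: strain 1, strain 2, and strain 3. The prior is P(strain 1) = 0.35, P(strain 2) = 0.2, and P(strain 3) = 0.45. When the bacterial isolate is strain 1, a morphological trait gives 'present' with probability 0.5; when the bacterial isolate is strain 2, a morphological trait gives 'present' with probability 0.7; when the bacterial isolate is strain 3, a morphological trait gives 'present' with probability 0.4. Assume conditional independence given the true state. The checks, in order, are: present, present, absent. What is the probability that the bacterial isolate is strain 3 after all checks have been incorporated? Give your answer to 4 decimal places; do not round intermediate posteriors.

After 'present': normaliser = 0.5·0.3500 + 0.7·0.2000 + 0.4·0.4500; P(strain 1) ≈ 0.3535, P(strain 2) ≈ 0.2828, P(strain 3) ≈ 0.3636
After 'present': normaliser = 0.5·0.3535 + 0.7·0.2828 + 0.4·0.3636; P(strain 1) ≈ 0.3398, P(strain 2) ≈ 0.3806, P(strain 3) ≈ 0.2796
After 'absent': normaliser = 0.5·0.3398 + 0.3·0.3806 + 0.6·0.2796; P(strain 1) ≈ 0.3760, P(strain 2) ≈ 0.2527, P(strain 3) ≈ 0.3713

0.3713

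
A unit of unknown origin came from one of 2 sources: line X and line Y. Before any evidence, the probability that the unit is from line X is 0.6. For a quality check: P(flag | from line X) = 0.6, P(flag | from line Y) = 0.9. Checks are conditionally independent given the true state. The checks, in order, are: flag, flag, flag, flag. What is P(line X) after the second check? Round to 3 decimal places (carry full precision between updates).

0.400

After 'flag': P(line X) = 0.6·0.6000 / (0.6·0.6000 + 0.9·0.4000) ≈ 0.5000
After 'flag': P(line X) = 0.6·0.5000 / (0.6·0.5000 + 0.9·0.5000) ≈ 0.4000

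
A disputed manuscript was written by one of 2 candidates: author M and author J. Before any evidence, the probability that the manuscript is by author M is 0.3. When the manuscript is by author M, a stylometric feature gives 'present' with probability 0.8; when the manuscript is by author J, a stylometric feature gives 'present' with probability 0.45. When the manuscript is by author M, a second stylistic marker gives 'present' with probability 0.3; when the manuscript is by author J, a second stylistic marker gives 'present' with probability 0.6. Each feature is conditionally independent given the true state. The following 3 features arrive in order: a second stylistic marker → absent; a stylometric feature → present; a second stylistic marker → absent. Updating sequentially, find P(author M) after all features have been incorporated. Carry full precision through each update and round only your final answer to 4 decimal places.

After a second stylistic marker='absent': P(author M) = 0.7·0.3000 / (0.7·0.3000 + 0.4·0.7000) ≈ 0.4286
After a stylometric feature='present': P(author M) = 0.8·0.4286 / (0.8·0.4286 + 0.45·0.5714) ≈ 0.5714
After a second stylistic marker='absent': P(author M) = 0.7·0.5714 / (0.7·0.5714 + 0.4·0.4286) ≈ 0.7000

0.7000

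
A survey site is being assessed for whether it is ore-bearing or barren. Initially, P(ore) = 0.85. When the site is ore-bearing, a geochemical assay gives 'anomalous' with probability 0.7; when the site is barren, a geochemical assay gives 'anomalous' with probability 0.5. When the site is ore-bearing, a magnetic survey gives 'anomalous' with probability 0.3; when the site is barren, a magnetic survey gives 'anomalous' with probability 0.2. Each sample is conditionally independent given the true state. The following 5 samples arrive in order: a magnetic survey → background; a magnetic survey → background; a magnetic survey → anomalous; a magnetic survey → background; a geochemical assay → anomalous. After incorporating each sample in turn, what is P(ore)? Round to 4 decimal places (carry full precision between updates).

After a magnetic survey='background': P(ore) = 0.7·0.8500 / (0.7·0.8500 + 0.8·0.1500) ≈ 0.8322
After a magnetic survey='background': P(ore) = 0.7·0.8322 / (0.7·0.8322 + 0.8·0.1678) ≈ 0.8127
After a magnetic survey='anomalous': P(ore) = 0.3·0.8127 / (0.3·0.8127 + 0.2·0.1873) ≈ 0.8668
After a magnetic survey='background': P(ore) = 0.7·0.8668 / (0.7·0.8668 + 0.8·0.1332) ≈ 0.8506
After a geochemical assay='anomalous': P(ore) = 0.7·0.8506 / (0.7·0.8506 + 0.5·0.1494) ≈ 0.8885

0.8885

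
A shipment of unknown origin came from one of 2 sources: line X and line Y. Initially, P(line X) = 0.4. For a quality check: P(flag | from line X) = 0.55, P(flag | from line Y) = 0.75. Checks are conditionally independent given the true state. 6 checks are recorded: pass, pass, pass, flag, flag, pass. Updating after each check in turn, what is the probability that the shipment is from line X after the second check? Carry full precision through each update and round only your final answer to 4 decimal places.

0.6835

After 'pass': P(line X) = 0.45·0.4000 / (0.45·0.4000 + 0.25·0.6000) ≈ 0.5455
After 'pass': P(line X) = 0.45·0.5455 / (0.45·0.5455 + 0.25·0.4545) ≈ 0.6835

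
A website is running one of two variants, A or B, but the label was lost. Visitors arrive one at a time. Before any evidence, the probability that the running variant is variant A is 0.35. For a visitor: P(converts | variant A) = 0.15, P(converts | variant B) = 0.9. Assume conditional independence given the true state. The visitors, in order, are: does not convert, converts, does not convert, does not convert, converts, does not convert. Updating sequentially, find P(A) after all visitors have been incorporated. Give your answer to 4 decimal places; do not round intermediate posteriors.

After 'does not convert': P(A) = 0.85·0.3500 / (0.85·0.3500 + 0.1·0.6500) ≈ 0.8207
After 'converts': P(A) = 0.15·0.8207 / (0.15·0.8207 + 0.9·0.1793) ≈ 0.4327
After 'does not convert': P(A) = 0.85·0.4327 / (0.85·0.4327 + 0.1·0.5673) ≈ 0.8664
After 'does not convert': P(A) = 0.85·0.8664 / (0.85·0.8664 + 0.1·0.1336) ≈ 0.9822
After 'converts': P(A) = 0.15·0.9822 / (0.15·0.9822 + 0.9·0.0178) ≈ 0.9018
After 'does not convert': P(A) = 0.85·0.9018 / (0.85·0.9018 + 0.1·0.0982) ≈ 0.9874

0.9874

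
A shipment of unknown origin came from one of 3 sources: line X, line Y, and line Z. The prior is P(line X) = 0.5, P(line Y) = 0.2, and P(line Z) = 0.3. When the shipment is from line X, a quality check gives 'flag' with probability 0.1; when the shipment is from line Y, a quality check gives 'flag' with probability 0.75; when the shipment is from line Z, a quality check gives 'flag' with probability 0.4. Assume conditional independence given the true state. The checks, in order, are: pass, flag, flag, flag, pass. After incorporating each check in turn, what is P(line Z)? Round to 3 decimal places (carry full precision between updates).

After 'pass': normaliser = 0.9·0.5000 + 0.25·0.2000 + 0.6·0.3000; P(line X) ≈ 0.6618, P(line Y) ≈ 0.0735, P(line Z) ≈ 0.2647
After 'flag': normaliser = 0.1·0.6618 + 0.75·0.0735 + 0.4·0.2647; P(line X) ≈ 0.2913, P(line Y) ≈ 0.2427, P(line Z) ≈ 0.4660
After 'flag': normaliser = 0.1·0.2913 + 0.75·0.2427 + 0.4·0.4660; P(line X) ≈ 0.0733, P(line Y) ≈ 0.4579, P(line Z) ≈ 0.4689
After 'flag': normaliser = 0.1·0.0733 + 0.75·0.4579 + 0.4·0.4689; P(line X) ≈ 0.0136, P(line Y) ≈ 0.6380, P(line Z) ≈ 0.3484
After 'pass': normaliser = 0.9·0.0136 + 0.25·0.6380 + 0.6·0.3484; P(line X) ≈ 0.0322, P(line Y) ≈ 0.4188, P(line Z) ≈ 0.5490

0.549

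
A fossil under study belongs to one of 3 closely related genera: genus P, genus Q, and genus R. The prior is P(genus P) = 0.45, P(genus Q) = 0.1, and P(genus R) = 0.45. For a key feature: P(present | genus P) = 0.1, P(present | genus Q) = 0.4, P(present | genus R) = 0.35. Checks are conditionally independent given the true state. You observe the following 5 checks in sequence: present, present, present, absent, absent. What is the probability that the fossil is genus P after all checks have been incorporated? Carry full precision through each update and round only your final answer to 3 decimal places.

0.034

After 'present': normaliser = 0.1·0.4500 + 0.4·0.1000 + 0.35·0.4500; P(genus P) ≈ 0.1856, P(genus Q) ≈ 0.1649, P(genus R) ≈ 0.6495
After 'present': normaliser = 0.1·0.1856 + 0.4·0.1649 + 0.35·0.6495; P(genus P) ≈ 0.0595, P(genus Q) ≈ 0.2116, P(genus R) ≈ 0.7289
After 'present': normaliser = 0.1·0.0595 + 0.4·0.2116 + 0.35·0.7289; P(genus P) ≈ 0.0172, P(genus Q) ≈ 0.2448, P(genus R) ≈ 0.7380
After 'absent': normaliser = 0.9·0.0172 + 0.6·0.2448 + 0.65·0.7380; P(genus P) ≈ 0.0241, P(genus Q) ≈ 0.2288, P(genus R) ≈ 0.7471
After 'absent': normaliser = 0.9·0.0241 + 0.6·0.2288 + 0.65·0.7471; P(genus P) ≈ 0.0337, P(genus Q) ≈ 0.2129, P(genus R) ≈ 0.7534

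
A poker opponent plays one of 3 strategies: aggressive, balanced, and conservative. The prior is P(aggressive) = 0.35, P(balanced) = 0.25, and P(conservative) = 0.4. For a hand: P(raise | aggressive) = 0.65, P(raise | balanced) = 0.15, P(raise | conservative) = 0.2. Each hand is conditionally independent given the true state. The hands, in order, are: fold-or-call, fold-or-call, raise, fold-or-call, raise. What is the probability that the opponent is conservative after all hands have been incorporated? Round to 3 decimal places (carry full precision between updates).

After 'fold-or-call': normaliser = 0.35·0.3500 + 0.85·0.2500 + 0.8·0.4000; P(aggressive) ≈ 0.1870, P(balanced) ≈ 0.3244, P(conservative) ≈ 0.4885
After 'fold-or-call': normaliser = 0.35·0.1870 + 0.85·0.3244 + 0.8·0.4885; P(aggressive) ≈ 0.0894, P(balanced) ≈ 0.3767, P(conservative) ≈ 0.5339
After 'raise': normaliser = 0.65·0.0894 + 0.15·0.3767 + 0.2·0.5339; P(aggressive) ≈ 0.2625, P(balanced) ≈ 0.2552, P(conservative) ≈ 0.4823
After 'fold-or-call': normaliser = 0.35·0.2625 + 0.85·0.2552 + 0.8·0.4823; P(aggressive) ≈ 0.1323, P(balanced) ≈ 0.3123, P(conservative) ≈ 0.5554
After 'raise': normaliser = 0.65·0.1323 + 0.15·0.3123 + 0.2·0.5554; P(aggressive) ≈ 0.3525, P(balanced) ≈ 0.1921, P(conservative) ≈ 0.4555

0.455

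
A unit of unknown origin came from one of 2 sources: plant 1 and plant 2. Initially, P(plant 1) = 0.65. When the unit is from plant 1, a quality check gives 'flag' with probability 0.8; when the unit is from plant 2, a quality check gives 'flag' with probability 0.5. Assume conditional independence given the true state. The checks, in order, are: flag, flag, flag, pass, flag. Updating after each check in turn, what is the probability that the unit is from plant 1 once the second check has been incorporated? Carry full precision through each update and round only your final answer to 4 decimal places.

0.8262

After 'flag': P(plant 1) = 0.8·0.6500 / (0.8·0.6500 + 0.5·0.3500) ≈ 0.7482
After 'flag': P(plant 1) = 0.8·0.7482 / (0.8·0.7482 + 0.5·0.2518) ≈ 0.8262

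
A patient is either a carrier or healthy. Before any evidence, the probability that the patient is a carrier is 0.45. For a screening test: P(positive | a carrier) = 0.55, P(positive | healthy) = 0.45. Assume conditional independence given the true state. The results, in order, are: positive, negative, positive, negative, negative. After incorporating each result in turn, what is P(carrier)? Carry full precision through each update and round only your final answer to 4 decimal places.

Apply Bayes' rule sequentially, carrying P(carrier) forward.
After 'positive': P(carrier) = 0.55·0.4500 / (0.55·0.4500 + 0.45·0.5500) ≈ 0.5000
After 'negative': P(carrier) = 0.45·0.5000 / (0.45·0.5000 + 0.55·0.5000) ≈ 0.4500
After 'positive': P(carrier) = 0.55·0.4500 / (0.55·0.4500 + 0.45·0.5500) ≈ 0.5000
After 'negative': P(carrier) = 0.45·0.5000 / (0.45·0.5000 + 0.55·0.5000) ≈ 0.4500
After 'negative': P(carrier) = 0.45·0.4500 / (0.45·0.4500 + 0.55·0.5500) ≈ 0.4010

0.4010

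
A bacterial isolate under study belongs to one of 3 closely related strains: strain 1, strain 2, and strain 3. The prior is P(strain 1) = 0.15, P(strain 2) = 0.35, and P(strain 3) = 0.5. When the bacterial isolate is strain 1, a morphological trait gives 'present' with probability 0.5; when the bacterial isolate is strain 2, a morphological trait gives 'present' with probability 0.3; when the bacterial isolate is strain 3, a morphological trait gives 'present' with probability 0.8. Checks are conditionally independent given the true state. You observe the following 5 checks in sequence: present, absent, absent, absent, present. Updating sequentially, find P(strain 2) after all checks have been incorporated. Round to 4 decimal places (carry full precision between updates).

0.5985

After 'present': normaliser = 0.5·0.1500 + 0.3·0.3500 + 0.8·0.5000; P(strain 1) ≈ 0.1293, P(strain 2) ≈ 0.1810, P(strain 3) ≈ 0.6897
After 'absent': normaliser = 0.5·0.1293 + 0.7·0.1810 + 0.2·0.6897; P(strain 1) ≈ 0.1963, P(strain 2) ≈ 0.3848, P(strain 3) ≈ 0.4188
After 'absent': normaliser = 0.5·0.1963 + 0.7·0.3848 + 0.2·0.4188; P(strain 1) ≈ 0.2175, P(strain 2) ≈ 0.5969, P(strain 3) ≈ 0.1856
After 'absent': normaliser = 0.5·0.2175 + 0.7·0.5969 + 0.2·0.1856; P(strain 1) ≈ 0.1929, P(strain 2) ≈ 0.7412, P(strain 3) ≈ 0.0659
After 'present': normaliser = 0.5·0.1929 + 0.3·0.7412 + 0.8·0.0659; P(strain 1) ≈ 0.2597, P(strain 2) ≈ 0.5985, P(strain 3) ≈ 0.1418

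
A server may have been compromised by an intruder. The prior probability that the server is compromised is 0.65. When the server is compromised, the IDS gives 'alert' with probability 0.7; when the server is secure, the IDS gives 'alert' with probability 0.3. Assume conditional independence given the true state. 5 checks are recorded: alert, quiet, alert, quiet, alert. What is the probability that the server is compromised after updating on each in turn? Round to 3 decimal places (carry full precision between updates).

0.813

After 'alert': P(compromised) = 0.7·0.6500 / (0.7·0.6500 + 0.3·0.3500) ≈ 0.8125
After 'quiet': P(compromised) = 0.3·0.8125 / (0.3·0.8125 + 0.7·0.1875) ≈ 0.6500
After 'alert': P(compromised) = 0.7·0.6500 / (0.7·0.6500 + 0.3·0.3500) ≈ 0.8125
After 'quiet': P(compromised) = 0.3·0.8125 / (0.3·0.8125 + 0.7·0.1875) ≈ 0.6500
After 'alert': P(compromised) = 0.7·0.6500 / (0.7·0.6500 + 0.3·0.3500) ≈ 0.8125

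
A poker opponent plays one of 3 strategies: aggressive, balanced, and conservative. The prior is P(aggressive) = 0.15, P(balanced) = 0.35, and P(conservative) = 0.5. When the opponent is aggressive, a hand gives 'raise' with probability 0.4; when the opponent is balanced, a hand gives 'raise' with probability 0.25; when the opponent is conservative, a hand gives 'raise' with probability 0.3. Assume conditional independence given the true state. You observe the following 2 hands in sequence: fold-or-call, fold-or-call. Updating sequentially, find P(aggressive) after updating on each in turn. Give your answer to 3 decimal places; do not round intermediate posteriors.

0.109

After 'fold-or-call': normaliser = 0.6·0.1500 + 0.75·0.3500 + 0.7·0.5000; P(aggressive) ≈ 0.1281, P(balanced) ≈ 0.3737, P(conservative) ≈ 0.4982
After 'fold-or-call': normaliser = 0.6·0.1281 + 0.75·0.3737 + 0.7·0.4982; P(aggressive) ≈ 0.1089, P(balanced) ≈ 0.3970, P(conservative) ≈ 0.4941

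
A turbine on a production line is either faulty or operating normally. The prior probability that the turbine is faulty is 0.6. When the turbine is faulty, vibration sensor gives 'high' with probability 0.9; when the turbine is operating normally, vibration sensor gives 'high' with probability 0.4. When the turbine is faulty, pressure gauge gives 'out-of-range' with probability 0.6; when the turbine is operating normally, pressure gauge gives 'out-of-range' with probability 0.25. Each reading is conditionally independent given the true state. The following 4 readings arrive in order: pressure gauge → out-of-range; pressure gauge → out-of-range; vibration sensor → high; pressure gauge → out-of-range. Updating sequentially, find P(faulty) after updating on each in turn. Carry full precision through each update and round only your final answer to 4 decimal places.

After pressure gauge='out-of-range': P(faulty) = 0.6·0.6000 / (0.6·0.6000 + 0.25·0.4000) ≈ 0.7826
After pressure gauge='out-of-range': P(faulty) = 0.6·0.7826 / (0.6·0.7826 + 0.25·0.2174) ≈ 0.8963
After vibration sensor='high': P(faulty) = 0.9·0.8963 / (0.9·0.8963 + 0.4·0.1037) ≈ 0.9511
After pressure gauge='out-of-range': P(faulty) = 0.6·0.9511 / (0.6·0.9511 + 0.25·0.0489) ≈ 0.9790

0.9790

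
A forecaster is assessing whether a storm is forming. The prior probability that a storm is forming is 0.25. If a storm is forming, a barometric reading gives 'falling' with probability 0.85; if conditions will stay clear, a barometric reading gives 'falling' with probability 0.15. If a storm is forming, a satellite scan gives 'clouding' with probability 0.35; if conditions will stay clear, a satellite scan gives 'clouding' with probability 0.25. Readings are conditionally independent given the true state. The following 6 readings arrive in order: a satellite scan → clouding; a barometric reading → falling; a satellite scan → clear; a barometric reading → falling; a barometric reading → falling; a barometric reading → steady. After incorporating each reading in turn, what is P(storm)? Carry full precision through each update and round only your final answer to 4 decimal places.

0.9285

After a satellite scan='clouding': P(storm) = 0.35·0.2500 / (0.35·0.2500 + 0.25·0.7500) ≈ 0.3182
After a barometric reading='falling': P(storm) = 0.85·0.3182 / (0.85·0.3182 + 0.15·0.6818) ≈ 0.7256
After a satellite scan='clear': P(storm) = 0.65·0.7256 / (0.65·0.7256 + 0.75·0.2744) ≈ 0.6962
After a barometric reading='falling': P(storm) = 0.85·0.6962 / (0.85·0.6962 + 0.15·0.3038) ≈ 0.9285
After a barometric reading='falling': P(storm) = 0.85·0.9285 / (0.85·0.9285 + 0.15·0.0715) ≈ 0.9866
After a barometric reading='steady': P(storm) = 0.15·0.9866 / (0.15·0.9866 + 0.85·0.0134) ≈ 0.9285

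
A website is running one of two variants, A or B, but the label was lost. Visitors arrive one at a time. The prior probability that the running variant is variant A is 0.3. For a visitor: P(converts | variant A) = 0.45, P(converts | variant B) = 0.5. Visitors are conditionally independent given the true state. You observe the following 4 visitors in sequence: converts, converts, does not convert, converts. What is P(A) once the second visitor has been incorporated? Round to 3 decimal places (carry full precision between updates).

0.258

Each posterior becomes the prior for the next update.
After 'converts': P(A) = 0.45·0.3000 / (0.45·0.3000 + 0.5·0.7000) ≈ 0.2784
After 'converts': P(A) = 0.45·0.2784 / (0.45·0.2784 + 0.5·0.7216) ≈ 0.2577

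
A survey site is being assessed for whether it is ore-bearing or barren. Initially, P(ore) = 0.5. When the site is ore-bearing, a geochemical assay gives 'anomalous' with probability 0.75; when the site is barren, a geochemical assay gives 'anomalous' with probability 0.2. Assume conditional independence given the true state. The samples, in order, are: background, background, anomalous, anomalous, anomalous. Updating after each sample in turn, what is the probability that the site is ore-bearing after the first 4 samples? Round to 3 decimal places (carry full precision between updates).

0.579

After 'background': P(ore) = 0.25·0.5000 / (0.25·0.5000 + 0.8·0.5000) ≈ 0.2381
After 'background': P(ore) = 0.25·0.2381 / (0.25·0.2381 + 0.8·0.7619) ≈ 0.0890
After 'anomalous': P(ore) = 0.75·0.0890 / (0.75·0.0890 + 0.2·0.9110) ≈ 0.2680
After 'anomalous': P(ore) = 0.75·0.2680 / (0.75·0.2680 + 0.2·0.7320) ≈ 0.5786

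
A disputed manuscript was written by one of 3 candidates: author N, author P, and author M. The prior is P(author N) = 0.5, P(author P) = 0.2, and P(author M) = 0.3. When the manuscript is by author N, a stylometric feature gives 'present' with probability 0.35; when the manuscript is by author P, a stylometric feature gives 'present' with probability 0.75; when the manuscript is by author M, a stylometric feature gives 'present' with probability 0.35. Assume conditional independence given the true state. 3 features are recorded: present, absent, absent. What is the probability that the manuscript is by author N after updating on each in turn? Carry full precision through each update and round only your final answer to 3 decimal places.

0.579

After 'present': normaliser = 0.35·0.5000 + 0.75·0.2000 + 0.35·0.3000; P(author N) ≈ 0.4070, P(author P) ≈ 0.3488, P(author M) ≈ 0.2442
After 'absent': normaliser = 0.65·0.4070 + 0.25·0.3488 + 0.65·0.2442; P(author N) ≈ 0.5182, P(author P) ≈ 0.1708, P(author M) ≈ 0.3109
After 'absent': normaliser = 0.65·0.5182 + 0.25·0.1708 + 0.65·0.3109; P(author N) ≈ 0.5791, P(author P) ≈ 0.0734, P(author M) ≈ 0.3475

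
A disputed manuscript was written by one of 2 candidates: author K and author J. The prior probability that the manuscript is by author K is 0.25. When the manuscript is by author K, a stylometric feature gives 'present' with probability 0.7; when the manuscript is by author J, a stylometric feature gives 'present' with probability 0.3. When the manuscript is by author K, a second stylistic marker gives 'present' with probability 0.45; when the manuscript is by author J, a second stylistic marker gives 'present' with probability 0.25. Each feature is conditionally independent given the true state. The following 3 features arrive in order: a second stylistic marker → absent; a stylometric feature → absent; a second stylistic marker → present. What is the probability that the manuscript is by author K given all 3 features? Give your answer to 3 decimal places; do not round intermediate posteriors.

After a second stylistic marker='absent': P(author K) = 0.55·0.2500 / (0.55·0.2500 + 0.75·0.7500) ≈ 0.1964
After a stylometric feature='absent': P(author K) = 0.3·0.1964 / (0.3·0.1964 + 0.7·0.8036) ≈ 0.0948
After a second stylistic marker='present': P(author K) = 0.45·0.0948 / (0.45·0.0948 + 0.25·0.9052) ≈ 0.1587

0.159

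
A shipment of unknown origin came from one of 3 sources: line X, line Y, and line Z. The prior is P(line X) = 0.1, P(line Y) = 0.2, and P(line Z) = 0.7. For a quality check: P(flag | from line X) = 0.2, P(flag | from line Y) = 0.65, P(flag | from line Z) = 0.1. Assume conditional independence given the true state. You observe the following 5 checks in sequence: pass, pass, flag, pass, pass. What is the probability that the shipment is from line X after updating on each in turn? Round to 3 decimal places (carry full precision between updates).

Apply Bayes' rule sequentially, carrying P(line X) forward.
After 'pass': normaliser = 0.8·0.1000 + 0.35·0.2000 + 0.9·0.7000; P(line X) ≈ 0.1026, P(line Y) ≈ 0.0897, P(line Z) ≈ 0.8077
After 'pass': normaliser = 0.8·0.1026 + 0.35·0.0897 + 0.9·0.8077; P(line X) ≈ 0.0976, P(line Y) ≈ 0.0374, P(line Z) ≈ 0.8650
After 'flag': normaliser = 0.2·0.0976 + 0.65·0.0374 + 0.1·0.8650; P(line X) ≈ 0.1498, P(line Y) ≈ 0.1864, P(line Z) ≈ 0.6637
After 'pass': normaliser = 0.8·0.1498 + 0.35·0.1864 + 0.9·0.6637; P(line X) ≈ 0.1532, P(line Y) ≈ 0.0834, P(line Z) ≈ 0.7634
After 'pass': normaliser = 0.8·0.1532 + 0.35·0.0834 + 0.9·0.7634; P(line X) ≈ 0.1461, P(line Y) ≈ 0.0348, P(line Z) ≈ 0.8191

0.146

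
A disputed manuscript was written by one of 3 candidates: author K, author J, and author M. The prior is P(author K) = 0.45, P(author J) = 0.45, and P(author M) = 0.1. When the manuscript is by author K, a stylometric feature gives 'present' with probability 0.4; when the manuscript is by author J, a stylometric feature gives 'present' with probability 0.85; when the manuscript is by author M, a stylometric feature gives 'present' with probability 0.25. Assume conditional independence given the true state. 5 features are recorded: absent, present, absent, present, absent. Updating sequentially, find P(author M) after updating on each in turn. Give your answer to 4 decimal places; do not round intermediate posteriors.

0.1367

After 'absent': normaliser = 0.6·0.4500 + 0.15·0.4500 + 0.75·0.1000; P(author K) ≈ 0.6545, P(author J) ≈ 0.1636, P(author M) ≈ 0.1818
After 'present': normaliser = 0.4·0.6545 + 0.85·0.1636 + 0.25·0.1818; P(author K) ≈ 0.5866, P(author J) ≈ 0.3116, P(author M) ≈ 0.1018
After 'absent': normaliser = 0.6·0.5866 + 0.15·0.3116 + 0.75·0.1018; P(author K) ≈ 0.7408, P(author J) ≈ 0.0984, P(author M) ≈ 0.1608
After 'present': normaliser = 0.4·0.7408 + 0.85·0.0984 + 0.25·0.1608; P(author K) ≈ 0.7053, P(author J) ≈ 0.1991, P(author M) ≈ 0.0957
After 'absent': normaliser = 0.6·0.7053 + 0.15·0.1991 + 0.75·0.0957; P(author K) ≈ 0.8064, P(author J) ≈ 0.0569, P(author M) ≈ 0.1367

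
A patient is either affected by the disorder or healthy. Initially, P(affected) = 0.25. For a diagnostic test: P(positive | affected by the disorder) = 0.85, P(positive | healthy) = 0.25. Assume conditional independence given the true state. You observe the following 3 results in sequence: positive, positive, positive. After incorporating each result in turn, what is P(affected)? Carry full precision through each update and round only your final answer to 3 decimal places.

0.929

After 'positive': P(affected) = 0.85·0.2500 / (0.85·0.2500 + 0.25·0.7500) ≈ 0.5312
After 'positive': P(affected) = 0.85·0.5312 / (0.85·0.5312 + 0.25·0.4688) ≈ 0.7940
After 'positive': P(affected) = 0.85·0.7940 / (0.85·0.7940 + 0.25·0.2060) ≈ 0.9291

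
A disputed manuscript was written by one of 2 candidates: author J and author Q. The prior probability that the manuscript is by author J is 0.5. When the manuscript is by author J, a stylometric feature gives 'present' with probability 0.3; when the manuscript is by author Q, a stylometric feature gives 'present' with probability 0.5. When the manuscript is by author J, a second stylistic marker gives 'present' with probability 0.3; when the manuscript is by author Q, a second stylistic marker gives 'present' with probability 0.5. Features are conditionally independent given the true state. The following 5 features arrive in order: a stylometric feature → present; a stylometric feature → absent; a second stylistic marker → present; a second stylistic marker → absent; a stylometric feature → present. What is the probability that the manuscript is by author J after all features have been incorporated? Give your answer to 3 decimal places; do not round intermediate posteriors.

Apply Bayes' rule sequentially, carrying P(author J) forward.
After a stylometric feature='present': P(author J) = 0.3·0.5000 / (0.3·0.5000 + 0.5·0.5000) ≈ 0.3750
After a stylometric feature='absent': P(author J) = 0.7·0.3750 / (0.7·0.3750 + 0.5·0.6250) ≈ 0.4565
After a second stylistic marker='present': P(author J) = 0.3·0.4565 / (0.3·0.4565 + 0.5·0.5435) ≈ 0.3351
After a second stylistic marker='absent': P(author J) = 0.7·0.3351 / (0.7·0.3351 + 0.5·0.6649) ≈ 0.4137
After a stylometric feature='present': P(author J) = 0.3·0.4137 / (0.3·0.4137 + 0.5·0.5863) ≈ 0.2974

0.297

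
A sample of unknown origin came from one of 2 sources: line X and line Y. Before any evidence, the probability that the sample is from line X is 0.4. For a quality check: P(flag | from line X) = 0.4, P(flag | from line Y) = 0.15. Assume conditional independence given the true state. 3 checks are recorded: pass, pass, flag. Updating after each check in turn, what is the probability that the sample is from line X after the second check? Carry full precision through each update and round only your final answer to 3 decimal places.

After 'pass': P(line X) = 0.6·0.4000 / (0.6·0.4000 + 0.85·0.6000) ≈ 0.3200
After 'pass': P(line X) = 0.6·0.3200 / (0.6·0.3200 + 0.85·0.6800) ≈ 0.2494

0.249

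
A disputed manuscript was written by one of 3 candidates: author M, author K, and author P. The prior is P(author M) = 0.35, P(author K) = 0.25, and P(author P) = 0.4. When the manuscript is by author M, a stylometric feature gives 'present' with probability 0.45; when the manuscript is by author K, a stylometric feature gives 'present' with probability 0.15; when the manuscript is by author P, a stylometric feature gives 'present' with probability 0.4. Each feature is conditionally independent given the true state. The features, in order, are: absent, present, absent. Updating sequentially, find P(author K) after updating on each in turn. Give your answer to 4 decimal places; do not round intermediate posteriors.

0.2047

After 'absent': normaliser = 0.55·0.3500 + 0.85·0.2500 + 0.6·0.4000; P(author M) ≈ 0.2984, P(author K) ≈ 0.3295, P(author P) ≈ 0.3721
After 'present': normaliser = 0.45·0.2984 + 0.15·0.3295 + 0.4·0.3721; P(author M) ≈ 0.4038, P(author K) ≈ 0.1486, P(author P) ≈ 0.4476
After 'absent': normaliser = 0.55·0.4038 + 0.85·0.1486 + 0.6·0.4476; P(author M) ≈ 0.3600, P(author K) ≈ 0.2047, P(author P) ≈ 0.4353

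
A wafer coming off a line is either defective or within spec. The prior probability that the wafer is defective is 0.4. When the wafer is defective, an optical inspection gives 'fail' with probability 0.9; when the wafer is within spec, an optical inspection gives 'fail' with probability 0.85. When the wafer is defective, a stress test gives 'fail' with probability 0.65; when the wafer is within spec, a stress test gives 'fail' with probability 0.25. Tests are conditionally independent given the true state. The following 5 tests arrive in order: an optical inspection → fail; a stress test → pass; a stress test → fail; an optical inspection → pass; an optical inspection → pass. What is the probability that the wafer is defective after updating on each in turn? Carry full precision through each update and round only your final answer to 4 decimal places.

0.2757

After an optical inspection='fail': P(defective) = 0.9·0.4000 / (0.9·0.4000 + 0.85·0.6000) ≈ 0.4138
After a stress test='pass': P(defective) = 0.35·0.4138 / (0.35·0.4138 + 0.75·0.5862) ≈ 0.2478
After a stress test='fail': P(defective) = 0.65·0.2478 / (0.65·0.2478 + 0.25·0.7522) ≈ 0.4613
After an optical inspection='pass': P(defective) = 0.1·0.4613 / (0.1·0.4613 + 0.15·0.5387) ≈ 0.3635
After an optical inspection='pass': P(defective) = 0.1·0.3635 / (0.1·0.3635 + 0.15·0.6365) ≈ 0.2757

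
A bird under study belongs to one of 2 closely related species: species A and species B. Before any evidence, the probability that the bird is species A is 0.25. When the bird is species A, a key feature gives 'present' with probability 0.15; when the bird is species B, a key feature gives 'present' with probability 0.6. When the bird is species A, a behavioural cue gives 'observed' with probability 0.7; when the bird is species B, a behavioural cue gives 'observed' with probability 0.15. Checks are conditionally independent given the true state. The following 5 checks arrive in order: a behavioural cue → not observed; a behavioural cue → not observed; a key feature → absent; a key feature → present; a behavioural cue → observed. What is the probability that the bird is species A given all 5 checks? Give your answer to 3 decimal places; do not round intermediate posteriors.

After a behavioural cue='not observed': P(species A) = 0.3·0.2500 / (0.3·0.2500 + 0.85·0.7500) ≈ 0.1053
After a behavioural cue='not observed': P(species A) = 0.3·0.1053 / (0.3·0.1053 + 0.85·0.8947) ≈ 0.0399
After a key feature='absent': P(species A) = 0.85·0.0399 / (0.85·0.0399 + 0.4·0.9601) ≈ 0.0811
After a key feature='present': P(species A) = 0.15·0.0811 / (0.15·0.0811 + 0.6·0.9189) ≈ 0.0216
After a behavioural cue='observed': P(species A) = 0.7·0.0216 / (0.7·0.0216 + 0.15·0.9784) ≈ 0.0933

0.093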